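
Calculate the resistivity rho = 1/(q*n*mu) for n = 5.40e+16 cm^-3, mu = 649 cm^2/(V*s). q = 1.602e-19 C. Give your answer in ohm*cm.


Step 1: sigma = q * n * mu = 1.602e-19 * 5.40e+16 * 649 = 5.61437e+00 S/cm
Step 2: rho = 1 / sigma = 1 / 5.61437e+00 = 0.1781 ohm*cm

0.1781


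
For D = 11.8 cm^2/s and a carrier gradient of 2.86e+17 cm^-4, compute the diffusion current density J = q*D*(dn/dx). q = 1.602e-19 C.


Step 1: J = q * D * (dn/dx)
Step 2: J = 1.602e-19 * 11.8 * 2.86e+17
Step 3: J = 5.41e-01 A/cm^2

5.41e-01


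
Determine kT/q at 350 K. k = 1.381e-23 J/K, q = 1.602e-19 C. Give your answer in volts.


Step 1: kT = 1.381e-23 * 350 = 4.8335e-21 J
Step 2: Vt = kT/q = 4.8335e-21 / 1.602e-19
Step 3: Vt = 0.03017 V

0.03017


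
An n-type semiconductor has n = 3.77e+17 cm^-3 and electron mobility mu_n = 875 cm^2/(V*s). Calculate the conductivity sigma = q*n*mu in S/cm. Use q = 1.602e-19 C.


Step 1: sigma = q * n * mu
Step 2: sigma = 1.602e-19 * 3.77e+17 * 875
Step 3: sigma = 5.285e+01 S/cm

5.285e+01


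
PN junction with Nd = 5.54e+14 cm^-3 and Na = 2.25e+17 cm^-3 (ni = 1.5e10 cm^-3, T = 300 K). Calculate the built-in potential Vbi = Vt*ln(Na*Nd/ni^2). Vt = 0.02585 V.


Step 1: Compute Na*Nd/ni^2 = 2.25e+17 * 5.54e+14 / (1.5e10)^2 = 5.5400e+11
Step 2: ln(5.5400e+11) = 27.0404
Step 3: Vbi = 0.02585 * 27.0404 = 0.699 V

0.699


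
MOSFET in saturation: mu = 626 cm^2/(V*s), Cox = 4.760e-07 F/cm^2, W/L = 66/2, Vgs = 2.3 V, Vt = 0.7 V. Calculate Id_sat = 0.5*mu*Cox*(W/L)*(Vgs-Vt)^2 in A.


Step 1: Overdrive voltage Vov = Vgs - Vt = 2.3 - 0.7 = 1.6 V
Step 2: W/L = 66/2 = 33
Step 3: Id = 0.5 * 626 * 4.760e-07 * 33 * 1.6^2
Step 4: Id = 1.26e-02 A

1.26e-02


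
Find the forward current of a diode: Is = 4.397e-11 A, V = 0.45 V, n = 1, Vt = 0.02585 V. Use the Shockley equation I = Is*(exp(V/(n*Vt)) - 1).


Step 1: V/(n*Vt) = 0.45/(1*0.02585) = 17.4081
Step 2: exp(17.4081) = 3.6328e+07
Step 3: I = 4.397e-11 * (3.6328e+07 - 1) = 1.60e-03 A

1.60e-03


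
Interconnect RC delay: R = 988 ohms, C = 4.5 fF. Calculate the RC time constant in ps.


Step 1: tau = R * C
Step 2: tau = 988 * 4.5 fF = 988 * 4.5e-15 F
Step 3: tau = 4.446e-12 s = 4.446 ps

4.446


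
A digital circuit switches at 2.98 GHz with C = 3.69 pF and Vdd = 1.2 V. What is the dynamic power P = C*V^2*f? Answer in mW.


Step 1: V^2 = 1.2^2 = 1.44 V^2
Step 2: P = C*V^2*f = 3.69e-12 F * 1.44 * 2.98e9 Hz
Step 3: P = 1.5834528e-02 W
Step 4: P = 15.835 mW

15.835


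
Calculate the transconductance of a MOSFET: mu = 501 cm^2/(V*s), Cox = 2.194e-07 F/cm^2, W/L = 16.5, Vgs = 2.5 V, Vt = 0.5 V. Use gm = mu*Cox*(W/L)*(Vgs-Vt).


Step 1: Vov = Vgs - Vt = 2.5 - 0.5 = 2.0 V
Step 2: gm = mu * Cox * (W/L) * Vov
Step 3: gm = 501 * 2.194e-07 * 16.5 * 2.0 = 3.63e-03 S

3.63e-03


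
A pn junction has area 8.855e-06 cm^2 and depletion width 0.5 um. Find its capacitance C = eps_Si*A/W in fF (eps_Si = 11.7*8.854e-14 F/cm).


Step 1: eps_Si = 11.7 * 8.854e-14 = 1.035918e-12 F/cm
Step 2: W in cm = 0.5 * 1e-4 = 5.00e-05 cm
Step 3: C = 1.035918e-12 * 8.855e-06 / 5.00e-05 = 1.834611e-13 F
Step 4: C = 183.46 fF

183.46


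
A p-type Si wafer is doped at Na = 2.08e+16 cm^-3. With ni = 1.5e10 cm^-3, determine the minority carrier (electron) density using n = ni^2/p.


Step 1: Majority hole concentration p ≈ Na = 2.08e+16 cm^-3
Step 2: n = ni^2 / Na = (1.5e10)^2 / 2.08e+16
Step 3: n = 1.08e+04 cm^-3

1.08e+04


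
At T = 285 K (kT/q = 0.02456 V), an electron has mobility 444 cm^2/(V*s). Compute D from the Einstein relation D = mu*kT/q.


Step 1: D = mu * (kT/q)
Step 2: D = 444 * 0.02456
Step 3: D = 10.9 cm^2/s

10.9


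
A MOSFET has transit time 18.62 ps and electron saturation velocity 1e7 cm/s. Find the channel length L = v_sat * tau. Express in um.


Step 1: tau in seconds = 18.62 ps * 1e-12 = 1.8620e-11 s
Step 2: L = v_sat * tau = 1e7 * 1.8620e-11 = 1.8620e-04 cm
Step 3: L in um = 1.8620e-04 * 1e4 = 1.862 um

1.862


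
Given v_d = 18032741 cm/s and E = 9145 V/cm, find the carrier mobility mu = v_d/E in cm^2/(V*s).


Step 1: mu = v_d / E
Step 2: mu = 18032741 / 9145
Step 3: mu = 1971.87 cm^2/(V*s)

1971.87


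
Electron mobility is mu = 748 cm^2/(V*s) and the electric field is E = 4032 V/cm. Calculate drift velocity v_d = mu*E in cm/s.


Step 1: v_d = mu * E
Step 2: v_d = 748 * 4032 = 3015936
Step 3: v_d = 3.02e+06 cm/s

3.02e+06


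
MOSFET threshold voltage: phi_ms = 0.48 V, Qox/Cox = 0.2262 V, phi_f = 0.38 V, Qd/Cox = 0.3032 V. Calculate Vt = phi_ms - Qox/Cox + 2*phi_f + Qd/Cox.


Step 1: Vt = phi_ms - Qox/Cox + 2*phi_f + Qd/Cox
Step 2: Vt = 0.48 - 0.2262 + 2*0.38 + 0.3032
Step 3: Vt = 0.48 - 0.2262 + 0.76 + 0.3032
Step 4: Vt = 1.317 V

1.317


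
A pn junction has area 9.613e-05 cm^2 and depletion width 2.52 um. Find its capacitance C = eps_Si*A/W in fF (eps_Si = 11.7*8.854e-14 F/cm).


Step 1: eps_Si = 11.7 * 8.854e-14 = 1.035918e-12 F/cm
Step 2: W in cm = 2.52 * 1e-4 = 2.52e-04 cm
Step 3: C = 1.035918e-12 * 9.613e-05 / 2.52e-04 = 3.951698e-13 F
Step 4: C = 395.17 fF

395.17


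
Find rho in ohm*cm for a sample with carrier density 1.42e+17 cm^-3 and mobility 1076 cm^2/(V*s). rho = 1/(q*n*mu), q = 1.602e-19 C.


Step 1: sigma = q * n * mu = 1.602e-19 * 1.42e+17 * 1076 = 2.44773e+01 S/cm
Step 2: rho = 1 / sigma = 1 / 2.44773e+01 = 0.04085 ohm*cm

0.04085


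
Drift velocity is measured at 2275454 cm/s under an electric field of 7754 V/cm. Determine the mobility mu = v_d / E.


Step 1: mu = v_d / E
Step 2: mu = 2275454 / 7754
Step 3: mu = 293.46 cm^2/(V*s)

293.46


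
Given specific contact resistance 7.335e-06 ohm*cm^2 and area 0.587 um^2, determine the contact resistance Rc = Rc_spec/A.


Step 1: Convert area to cm^2: 0.587 um^2 = 5.8700e-09 cm^2
Step 2: Rc = Rc_spec / A = 7.335e-06 / 5.8700e-09
Step 3: Rc = 1.25e+03 ohms

1.25e+03


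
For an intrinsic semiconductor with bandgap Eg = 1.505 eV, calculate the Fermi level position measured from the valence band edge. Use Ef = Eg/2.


Step 1: For an intrinsic semiconductor, the Fermi level sits at midgap.
Step 2: Ef = Eg / 2 = 1.505 / 2 = 0.7525 eV

0.7525


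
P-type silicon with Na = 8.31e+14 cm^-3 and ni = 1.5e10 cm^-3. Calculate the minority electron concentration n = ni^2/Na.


Step 1: Majority hole concentration p ≈ Na = 8.31e+14 cm^-3
Step 2: n = ni^2 / Na = (1.5e10)^2 / 8.31e+14
Step 3: n = 2.71e+05 cm^-3

2.71e+05


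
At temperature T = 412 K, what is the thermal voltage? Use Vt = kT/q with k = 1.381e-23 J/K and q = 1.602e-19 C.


Step 1: kT = 1.381e-23 * 412 = 5.68972e-21 J
Step 2: Vt = kT/q = 5.68972e-21 / 1.602e-19
Step 3: Vt = 0.03552 V

0.03552


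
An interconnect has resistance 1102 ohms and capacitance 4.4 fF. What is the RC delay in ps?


Step 1: tau = R * C
Step 2: tau = 1102 * 4.4 fF = 1102 * 4.4e-15 F
Step 3: tau = 4.8488e-12 s = 4.8488 ps

4.8488


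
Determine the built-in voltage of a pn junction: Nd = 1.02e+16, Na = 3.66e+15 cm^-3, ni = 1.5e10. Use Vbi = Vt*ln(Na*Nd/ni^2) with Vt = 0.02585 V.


Step 1: Compute Na*Nd/ni^2 = 3.66e+15 * 1.02e+16 / (1.5e10)^2 = 1.6592e+11
Step 2: ln(1.6592e+11) = 25.8348
Step 3: Vbi = 0.02585 * 25.8348 = 0.668 V

0.668


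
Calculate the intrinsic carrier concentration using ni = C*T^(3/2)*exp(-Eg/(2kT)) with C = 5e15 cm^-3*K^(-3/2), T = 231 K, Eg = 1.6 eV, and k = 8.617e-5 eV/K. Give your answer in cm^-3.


Step 1: Compute kT = 8.617e-5 * 231 = 0.01990527 eV
Step 2: Exponent = -Eg/(2kT) = -1.6/(2*0.01990527) = -40.19036
Step 3: T^(3/2) = 231^1.5 = 3510.90
Step 4: ni = 5e15 * 3510.90 * exp(-40.19036) = 6.17e+01 cm^-3

6.17e+01


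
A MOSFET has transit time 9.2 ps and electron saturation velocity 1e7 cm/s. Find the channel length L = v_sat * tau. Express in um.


Step 1: tau in seconds = 9.2 ps * 1e-12 = 9.2000e-12 s
Step 2: L = v_sat * tau = 1e7 * 9.2000e-12 = 9.2000e-05 cm
Step 3: L in um = 9.2000e-05 * 1e4 = 0.92 um

0.92


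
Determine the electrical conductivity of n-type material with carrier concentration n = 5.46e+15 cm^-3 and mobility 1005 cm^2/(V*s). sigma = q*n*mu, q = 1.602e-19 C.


Step 1: sigma = q * n * mu
Step 2: sigma = 1.602e-19 * 5.46e+15 * 1005
Step 3: sigma = 8.791e-01 S/cm

8.791e-01


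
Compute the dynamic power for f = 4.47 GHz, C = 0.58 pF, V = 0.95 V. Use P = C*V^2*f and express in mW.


Step 1: V^2 = 0.95^2 = 0.9025 V^2
Step 2: P = C*V^2*f = 0.58e-12 F * 0.9025 * 4.47e9 Hz
Step 3: P = 2.3398215e-03 W
Step 4: P = 2.34 mW

2.34


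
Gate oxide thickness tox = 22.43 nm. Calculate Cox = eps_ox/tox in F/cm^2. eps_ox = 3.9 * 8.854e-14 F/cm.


Step 1: eps_ox = 3.9 * 8.854e-14 = 3.45306e-13 F/cm
Step 2: tox in cm = 22.43 nm * 1e-7 = 2.2430e-06 cm
Step 3: Cox = 3.45306e-13 / 2.2430e-06 = 1.54e-07 F/cm^2

1.54e-07


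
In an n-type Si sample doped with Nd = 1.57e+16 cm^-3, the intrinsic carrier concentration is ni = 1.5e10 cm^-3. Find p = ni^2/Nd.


Step 1: Since Nd >> ni, n ≈ Nd = 1.57e+16 cm^-3
Step 2: p = ni^2 / n = (1.5e10)^2 / 1.57e+16
Step 3: p = 2.25e20 / 1.57e+16 = 1.43e+04 cm^-3

1.43e+04


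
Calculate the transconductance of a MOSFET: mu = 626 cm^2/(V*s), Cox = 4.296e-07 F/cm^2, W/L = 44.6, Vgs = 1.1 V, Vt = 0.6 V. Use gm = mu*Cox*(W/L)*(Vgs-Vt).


Step 1: Vov = Vgs - Vt = 1.1 - 0.6 = 0.5 V
Step 2: gm = mu * Cox * (W/L) * Vov
Step 3: gm = 626 * 4.296e-07 * 44.6 * 0.5 = 6.00e-03 S

6.00e-03


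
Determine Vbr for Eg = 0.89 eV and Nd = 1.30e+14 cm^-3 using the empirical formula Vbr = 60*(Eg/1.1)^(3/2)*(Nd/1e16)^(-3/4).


Step 1: Eg/1.1 = 0.89/1.1 = 0.809091
Step 2: (Eg/1.1)^1.5 = 0.809091^1.5 = 0.727773
Step 3: (Nd/1e16)^(-0.75) = (0.013)^(-0.75) = 25.974218
Step 4: Vbr = 60 * 0.727773 * 25.974218 = 1134.2 V

1134.2


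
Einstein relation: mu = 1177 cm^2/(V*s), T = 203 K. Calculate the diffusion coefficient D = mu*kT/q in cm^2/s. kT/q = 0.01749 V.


Step 1: D = mu * (kT/q)
Step 2: D = 1177 * 0.01749
Step 3: D = 20.59 cm^2/s

20.59


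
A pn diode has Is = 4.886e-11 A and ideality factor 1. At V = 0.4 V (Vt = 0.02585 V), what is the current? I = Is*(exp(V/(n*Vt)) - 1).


Step 1: V/(n*Vt) = 0.4/(1*0.02585) = 15.4739
Step 2: exp(15.4739) = 5.2508e+06
Step 3: I = 4.886e-11 * (5.2508e+06 - 1) = 2.57e-04 A

2.57e-04


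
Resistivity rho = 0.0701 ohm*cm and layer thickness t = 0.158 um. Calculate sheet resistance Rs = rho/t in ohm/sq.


Step 1: Convert thickness to cm: t = 0.158 um = 1.5800e-05 cm
Step 2: Rs = rho / t = 0.0701 / 1.5800e-05
Step 3: Rs = 4436.7 ohm/sq

4436.7


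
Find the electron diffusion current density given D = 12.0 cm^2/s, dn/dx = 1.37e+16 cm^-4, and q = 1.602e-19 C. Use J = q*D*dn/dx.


Step 1: J = q * D * (dn/dx)
Step 2: J = 1.602e-19 * 12.0 * 1.37e+16
Step 3: J = 2.63e-02 A/cm^2

2.63e-02


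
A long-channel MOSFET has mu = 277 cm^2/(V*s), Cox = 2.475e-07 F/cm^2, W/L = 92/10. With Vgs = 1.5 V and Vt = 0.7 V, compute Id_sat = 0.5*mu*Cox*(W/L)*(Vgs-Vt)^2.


Step 1: Overdrive voltage Vov = Vgs - Vt = 1.5 - 0.7 = 0.8 V
Step 2: W/L = 92/10 = 9.2
Step 3: Id = 0.5 * 277 * 2.475e-07 * 9.2 * 0.8^2
Step 4: Id = 2.02e-04 A

2.02e-04


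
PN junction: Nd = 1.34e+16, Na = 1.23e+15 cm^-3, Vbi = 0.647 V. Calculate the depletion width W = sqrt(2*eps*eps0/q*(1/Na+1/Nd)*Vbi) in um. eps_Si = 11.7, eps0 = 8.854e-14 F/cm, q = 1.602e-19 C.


Step 1: 1/Na + 1/Nd = 1/1.23e+15 + 1/1.34e+16 = 8.87635e-16
Step 2: 2*eps*eps0/q = 2*11.7*8.854e-14/1.602e-19 = 1.293281e+07
Step 3: W^2 = 1.293281e+07 * 8.87635e-16 * 0.647 = 7.42731e-09
Step 4: W = sqrt(7.42731e-09) = 8.618e-05 cm = 0.8618 um

0.8618


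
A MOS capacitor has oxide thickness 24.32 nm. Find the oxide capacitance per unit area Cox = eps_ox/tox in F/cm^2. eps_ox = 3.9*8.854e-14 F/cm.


Step 1: eps_ox = 3.9 * 8.854e-14 = 3.45306e-13 F/cm
Step 2: tox in cm = 24.32 nm * 1e-7 = 2.4320e-06 cm
Step 3: Cox = 3.45306e-13 / 2.4320e-06 = 1.42e-07 F/cm^2

1.42e-07


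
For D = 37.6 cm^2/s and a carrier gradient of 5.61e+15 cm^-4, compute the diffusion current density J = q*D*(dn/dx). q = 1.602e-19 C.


Step 1: J = q * D * (dn/dx)
Step 2: J = 1.602e-19 * 37.6 * 5.61e+15
Step 3: J = 3.38e-02 A/cm^2

3.38e-02


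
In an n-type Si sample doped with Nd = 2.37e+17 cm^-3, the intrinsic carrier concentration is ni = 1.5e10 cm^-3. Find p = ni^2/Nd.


Step 1: Since Nd >> ni, n ≈ Nd = 2.37e+17 cm^-3
Step 2: p = ni^2 / n = (1.5e10)^2 / 2.37e+17
Step 3: p = 2.25e20 / 2.37e+17 = 9.49e+02 cm^-3

9.49e+02


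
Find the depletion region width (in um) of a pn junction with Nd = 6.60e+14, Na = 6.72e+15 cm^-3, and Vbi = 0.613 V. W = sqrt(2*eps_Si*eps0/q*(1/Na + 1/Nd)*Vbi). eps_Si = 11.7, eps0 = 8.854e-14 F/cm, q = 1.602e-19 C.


Step 1: 1/Na + 1/Nd = 1/6.72e+15 + 1/6.60e+14 = 1.66396e-15
Step 2: 2*eps*eps0/q = 2*11.7*8.854e-14/1.602e-19 = 1.293281e+07
Step 3: W^2 = 1.293281e+07 * 1.66396e-15 * 0.613 = 1.31916e-08
Step 4: W = sqrt(1.31916e-08) = 1.149e-04 cm = 1.149 um

1.149


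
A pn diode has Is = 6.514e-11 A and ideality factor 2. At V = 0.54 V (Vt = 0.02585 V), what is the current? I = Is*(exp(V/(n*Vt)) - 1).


Step 1: V/(n*Vt) = 0.54/(2*0.02585) = 10.4449
Step 2: exp(10.4449) = 3.4369e+04
Step 3: I = 6.514e-11 * (3.4369e+04 - 1) = 2.24e-06 A

2.24e-06


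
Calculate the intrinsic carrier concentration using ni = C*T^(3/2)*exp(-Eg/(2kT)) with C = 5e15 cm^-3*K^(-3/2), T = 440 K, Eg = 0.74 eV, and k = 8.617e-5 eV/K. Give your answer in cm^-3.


Step 1: Compute kT = 8.617e-5 * 440 = 0.0379148 eV
Step 2: Exponent = -Eg/(2kT) = -0.74/(2*0.0379148) = -9.75872
Step 3: T^(3/2) = 440^1.5 = 9229.52
Step 4: ni = 5e15 * 9229.52 * exp(-9.75872) = 2.67e+15 cm^-3

2.67e+15


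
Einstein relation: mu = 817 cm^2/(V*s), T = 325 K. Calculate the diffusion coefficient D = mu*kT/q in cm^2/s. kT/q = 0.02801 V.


Step 1: D = mu * (kT/q)
Step 2: D = 817 * 0.02801
Step 3: D = 22.88 cm^2/s

22.88


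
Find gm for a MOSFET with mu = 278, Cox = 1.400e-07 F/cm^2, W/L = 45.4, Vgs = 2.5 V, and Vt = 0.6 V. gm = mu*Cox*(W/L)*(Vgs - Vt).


Step 1: Vov = Vgs - Vt = 2.5 - 0.6 = 1.9 V
Step 2: gm = mu * Cox * (W/L) * Vov
Step 3: gm = 278 * 1.400e-07 * 45.4 * 1.9 = 3.36e-03 S

3.36e-03


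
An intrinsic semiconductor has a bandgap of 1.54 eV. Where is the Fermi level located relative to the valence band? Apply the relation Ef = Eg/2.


Step 1: For an intrinsic semiconductor, the Fermi level sits at midgap.
Step 2: Ef = Eg / 2 = 1.54 / 2 = 0.77 eV

0.77


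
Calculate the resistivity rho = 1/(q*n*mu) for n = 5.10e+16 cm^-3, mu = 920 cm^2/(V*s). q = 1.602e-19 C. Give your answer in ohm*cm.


Step 1: sigma = q * n * mu = 1.602e-19 * 5.10e+16 * 920 = 7.51658e+00 S/cm
Step 2: rho = 1 / sigma = 1 / 7.51658e+00 = 0.133 ohm*cm

0.133


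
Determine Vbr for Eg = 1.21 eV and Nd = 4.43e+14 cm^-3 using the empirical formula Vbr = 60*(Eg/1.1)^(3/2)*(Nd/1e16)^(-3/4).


Step 1: Eg/1.1 = 1.21/1.1 = 1.100000
Step 2: (Eg/1.1)^1.5 = 1.100000^1.5 = 1.153690
Step 3: (Nd/1e16)^(-0.75) = (0.0443)^(-0.75) = 10.356123
Step 4: Vbr = 60 * 1.153690 * 10.356123 = 716.9 V

716.9


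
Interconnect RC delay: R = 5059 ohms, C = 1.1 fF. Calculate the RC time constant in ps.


Step 1: tau = R * C
Step 2: tau = 5059 * 1.1 fF = 5059 * 1.1e-15 F
Step 3: tau = 5.5649e-12 s = 5.5649 ps

5.5649


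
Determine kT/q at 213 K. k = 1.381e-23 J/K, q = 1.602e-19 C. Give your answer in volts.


Step 1: kT = 1.381e-23 * 213 = 2.94153e-21 J
Step 2: Vt = kT/q = 2.94153e-21 / 1.602e-19
Step 3: Vt = 0.01836 V

0.01836


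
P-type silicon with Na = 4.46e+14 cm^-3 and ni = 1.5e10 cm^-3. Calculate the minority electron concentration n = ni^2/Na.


Step 1: Majority hole concentration p ≈ Na = 4.46e+14 cm^-3
Step 2: n = ni^2 / Na = (1.5e10)^2 / 4.46e+14
Step 3: n = 5.04e+05 cm^-3

5.04e+05


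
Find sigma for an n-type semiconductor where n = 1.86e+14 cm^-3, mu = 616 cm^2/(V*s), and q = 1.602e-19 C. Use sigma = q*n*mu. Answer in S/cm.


Step 1: sigma = q * n * mu
Step 2: sigma = 1.602e-19 * 1.86e+14 * 616
Step 3: sigma = 1.836e-02 S/cm

1.836e-02


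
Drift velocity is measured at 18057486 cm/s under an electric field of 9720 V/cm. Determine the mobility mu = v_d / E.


Step 1: mu = v_d / E
Step 2: mu = 18057486 / 9720
Step 3: mu = 1857.77 cm^2/(V*s)

1857.77


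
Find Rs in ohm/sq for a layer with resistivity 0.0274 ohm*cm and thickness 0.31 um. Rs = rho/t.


Step 1: Convert thickness to cm: t = 0.31 um = 3.1000e-05 cm
Step 2: Rs = rho / t = 0.0274 / 3.1000e-05
Step 3: Rs = 883.9 ohm/sq

883.9


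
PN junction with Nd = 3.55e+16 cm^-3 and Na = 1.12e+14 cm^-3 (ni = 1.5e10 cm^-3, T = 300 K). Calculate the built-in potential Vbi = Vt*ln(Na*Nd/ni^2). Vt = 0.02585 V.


Step 1: Compute Na*Nd/ni^2 = 1.12e+14 * 3.55e+16 / (1.5e10)^2 = 1.7671e+10
Step 2: ln(1.7671e+10) = 23.5952
Step 3: Vbi = 0.02585 * 23.5952 = 0.61 V

0.61


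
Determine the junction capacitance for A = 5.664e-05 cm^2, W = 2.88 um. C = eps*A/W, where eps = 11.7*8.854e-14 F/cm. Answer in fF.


Step 1: eps_Si = 11.7 * 8.854e-14 = 1.035918e-12 F/cm
Step 2: W in cm = 2.88 * 1e-4 = 2.88e-04 cm
Step 3: C = 1.035918e-12 * 5.664e-05 / 2.88e-04 = 2.037305e-13 F
Step 4: C = 203.73 fF

203.73


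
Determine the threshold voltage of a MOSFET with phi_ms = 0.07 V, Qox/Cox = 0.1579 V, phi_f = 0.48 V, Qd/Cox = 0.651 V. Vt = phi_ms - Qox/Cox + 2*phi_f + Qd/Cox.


Step 1: Vt = phi_ms - Qox/Cox + 2*phi_f + Qd/Cox
Step 2: Vt = 0.07 - 0.1579 + 2*0.48 + 0.651
Step 3: Vt = 0.07 - 0.1579 + 0.96 + 0.651
Step 4: Vt = 1.5231 V

1.5231


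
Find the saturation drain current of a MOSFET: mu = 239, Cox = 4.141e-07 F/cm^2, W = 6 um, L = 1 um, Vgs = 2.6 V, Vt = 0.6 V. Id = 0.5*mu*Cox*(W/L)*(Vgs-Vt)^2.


Step 1: Overdrive voltage Vov = Vgs - Vt = 2.6 - 0.6 = 2.0 V
Step 2: W/L = 6/1 = 6
Step 3: Id = 0.5 * 239 * 4.141e-07 * 6 * 2.0^2
Step 4: Id = 1.19e-03 A

1.19e-03


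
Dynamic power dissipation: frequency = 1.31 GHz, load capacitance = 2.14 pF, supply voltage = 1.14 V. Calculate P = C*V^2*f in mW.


Step 1: V^2 = 1.14^2 = 1.2996 V^2
Step 2: P = C*V^2*f = 2.14e-12 F * 1.2996 * 1.31e9 Hz
Step 3: P = 3.64329864e-03 W
Step 4: P = 3.643 mW

3.643


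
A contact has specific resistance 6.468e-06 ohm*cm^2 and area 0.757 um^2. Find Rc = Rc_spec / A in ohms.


Step 1: Convert area to cm^2: 0.757 um^2 = 7.5700e-09 cm^2
Step 2: Rc = Rc_spec / A = 6.468e-06 / 7.5700e-09
Step 3: Rc = 8.54e+02 ohms

8.54e+02


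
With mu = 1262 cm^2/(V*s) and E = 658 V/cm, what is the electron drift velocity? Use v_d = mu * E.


Step 1: v_d = mu * E
Step 2: v_d = 1262 * 658 = 830396
Step 3: v_d = 8.30e+05 cm/s

8.30e+05


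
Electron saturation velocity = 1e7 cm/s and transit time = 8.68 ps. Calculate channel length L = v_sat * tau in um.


Step 1: tau in seconds = 8.68 ps * 1e-12 = 8.6800e-12 s
Step 2: L = v_sat * tau = 1e7 * 8.6800e-12 = 8.6800e-05 cm
Step 3: L in um = 8.6800e-05 * 1e4 = 0.868 um

0.868


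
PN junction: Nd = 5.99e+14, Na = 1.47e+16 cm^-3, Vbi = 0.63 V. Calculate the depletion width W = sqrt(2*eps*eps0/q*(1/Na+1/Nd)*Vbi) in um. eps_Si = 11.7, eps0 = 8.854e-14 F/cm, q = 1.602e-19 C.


Step 1: 1/Na + 1/Nd = 1/1.47e+16 + 1/5.99e+14 = 1.73748e-15
Step 2: 2*eps*eps0/q = 2*11.7*8.854e-14/1.602e-19 = 1.293281e+07
Step 3: W^2 = 1.293281e+07 * 1.73748e-15 * 0.63 = 1.41564e-08
Step 4: W = sqrt(1.41564e-08) = 1.190e-04 cm = 1.19 um

1.19


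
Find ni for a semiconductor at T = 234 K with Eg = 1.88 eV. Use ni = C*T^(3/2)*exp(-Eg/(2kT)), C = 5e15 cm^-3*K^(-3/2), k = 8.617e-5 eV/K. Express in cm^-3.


Step 1: Compute kT = 8.617e-5 * 234 = 0.02016378 eV
Step 2: Exponent = -Eg/(2kT) = -1.88/(2*0.02016378) = -46.61824
Step 3: T^(3/2) = 234^1.5 = 3579.51
Step 4: ni = 5e15 * 3579.51 * exp(-46.61824) = 1.02e-01 cm^-3

1.02e-01


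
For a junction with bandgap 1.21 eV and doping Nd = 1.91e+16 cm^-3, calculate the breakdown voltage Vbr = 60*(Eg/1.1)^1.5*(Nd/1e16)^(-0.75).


Step 1: Eg/1.1 = 1.21/1.1 = 1.100000
Step 2: (Eg/1.1)^1.5 = 1.100000^1.5 = 1.153690
Step 3: (Nd/1e16)^(-0.75) = (1.91)^(-0.75) = 0.615496
Step 4: Vbr = 60 * 1.153690 * 0.615496 = 42.6 V

42.6


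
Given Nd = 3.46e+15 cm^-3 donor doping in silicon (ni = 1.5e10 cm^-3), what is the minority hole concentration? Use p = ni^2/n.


Step 1: Since Nd >> ni, n ≈ Nd = 3.46e+15 cm^-3
Step 2: p = ni^2 / n = (1.5e10)^2 / 3.46e+15
Step 3: p = 2.25e20 / 3.46e+15 = 6.50e+04 cm^-3

6.50e+04


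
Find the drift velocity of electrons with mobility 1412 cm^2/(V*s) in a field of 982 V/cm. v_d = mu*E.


Step 1: v_d = mu * E
Step 2: v_d = 1412 * 982 = 1386584
Step 3: v_d = 1.39e+06 cm/s

1.39e+06


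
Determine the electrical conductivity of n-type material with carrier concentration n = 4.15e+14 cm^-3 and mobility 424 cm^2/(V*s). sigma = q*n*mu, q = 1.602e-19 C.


Step 1: sigma = q * n * mu
Step 2: sigma = 1.602e-19 * 4.15e+14 * 424
Step 3: sigma = 2.819e-02 S/cm

2.819e-02


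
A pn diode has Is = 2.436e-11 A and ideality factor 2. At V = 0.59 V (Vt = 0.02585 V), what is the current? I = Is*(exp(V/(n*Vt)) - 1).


Step 1: V/(n*Vt) = 0.59/(2*0.02585) = 11.4120
Step 2: exp(11.4120) = 9.0400e+04
Step 3: I = 2.436e-11 * (9.0400e+04 - 1) = 2.20e-06 A

2.20e-06


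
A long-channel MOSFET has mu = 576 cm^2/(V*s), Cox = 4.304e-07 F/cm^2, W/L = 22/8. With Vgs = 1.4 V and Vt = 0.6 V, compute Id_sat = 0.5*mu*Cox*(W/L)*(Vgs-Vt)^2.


Step 1: Overdrive voltage Vov = Vgs - Vt = 1.4 - 0.6 = 0.8 V
Step 2: W/L = 22/8 = 2.75
Step 3: Id = 0.5 * 576 * 4.304e-07 * 2.75 * 0.8^2
Step 4: Id = 2.18e-04 A

2.18e-04


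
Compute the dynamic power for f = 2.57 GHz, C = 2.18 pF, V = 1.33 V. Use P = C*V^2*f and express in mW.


Step 1: V^2 = 1.33^2 = 1.7689 V^2
Step 2: P = C*V^2*f = 2.18e-12 F * 1.7689 * 2.57e9 Hz
Step 3: P = 9.91043914e-03 W
Step 4: P = 9.91 mW

9.91


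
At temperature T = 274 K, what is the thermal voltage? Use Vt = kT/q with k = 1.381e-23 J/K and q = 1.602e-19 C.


Step 1: kT = 1.381e-23 * 274 = 3.78394e-21 J
Step 2: Vt = kT/q = 3.78394e-21 / 1.602e-19
Step 3: Vt = 0.02362 V

0.02362


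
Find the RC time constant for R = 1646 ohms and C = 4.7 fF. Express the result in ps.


Step 1: tau = R * C
Step 2: tau = 1646 * 4.7 fF = 1646 * 4.7e-15 F
Step 3: tau = 7.7362e-12 s = 7.7362 ps

7.7362


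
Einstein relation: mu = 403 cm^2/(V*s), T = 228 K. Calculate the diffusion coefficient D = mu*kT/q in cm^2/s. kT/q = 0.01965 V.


Step 1: D = mu * (kT/q)
Step 2: D = 403 * 0.01965
Step 3: D = 7.92 cm^2/s

7.92


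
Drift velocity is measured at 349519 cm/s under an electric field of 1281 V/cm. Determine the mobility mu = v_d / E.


Step 1: mu = v_d / E
Step 2: mu = 349519 / 1281
Step 3: mu = 272.85 cm^2/(V*s)

272.85


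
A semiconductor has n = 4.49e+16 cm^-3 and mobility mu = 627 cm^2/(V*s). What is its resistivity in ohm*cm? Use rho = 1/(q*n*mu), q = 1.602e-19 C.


Step 1: sigma = q * n * mu = 1.602e-19 * 4.49e+16 * 627 = 4.51000e+00 S/cm
Step 2: rho = 1 / sigma = 1 / 4.51000e+00 = 0.2217 ohm*cm

0.2217


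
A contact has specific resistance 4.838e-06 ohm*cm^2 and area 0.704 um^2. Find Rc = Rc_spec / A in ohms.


Step 1: Convert area to cm^2: 0.704 um^2 = 7.0400e-09 cm^2
Step 2: Rc = Rc_spec / A = 4.838e-06 / 7.0400e-09
Step 3: Rc = 6.87e+02 ohms

6.87e+02


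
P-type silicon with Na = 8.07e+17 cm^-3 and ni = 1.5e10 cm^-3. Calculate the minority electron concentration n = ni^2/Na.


Step 1: Majority hole concentration p ≈ Na = 8.07e+17 cm^-3
Step 2: n = ni^2 / Na = (1.5e10)^2 / 8.07e+17
Step 3: n = 2.79e+02 cm^-3

2.79e+02


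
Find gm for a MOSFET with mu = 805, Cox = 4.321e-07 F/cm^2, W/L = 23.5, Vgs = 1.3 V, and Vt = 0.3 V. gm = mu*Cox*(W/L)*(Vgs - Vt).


Step 1: Vov = Vgs - Vt = 1.3 - 0.3 = 1.0 V
Step 2: gm = mu * Cox * (W/L) * Vov
Step 3: gm = 805 * 4.321e-07 * 23.5 * 1.0 = 8.17e-03 S

8.17e-03


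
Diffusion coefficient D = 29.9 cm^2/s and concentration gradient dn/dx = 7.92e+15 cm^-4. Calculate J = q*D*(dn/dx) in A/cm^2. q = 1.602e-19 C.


Step 1: J = q * D * (dn/dx)
Step 2: J = 1.602e-19 * 29.9 * 7.92e+15
Step 3: J = 3.79e-02 A/cm^2

3.79e-02


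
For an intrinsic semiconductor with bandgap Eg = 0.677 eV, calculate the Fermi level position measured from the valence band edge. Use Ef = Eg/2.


Step 1: For an intrinsic semiconductor, the Fermi level sits at midgap.
Step 2: Ef = Eg / 2 = 0.677 / 2 = 0.3385 eV

0.3385


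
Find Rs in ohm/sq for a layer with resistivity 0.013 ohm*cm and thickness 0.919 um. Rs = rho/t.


Step 1: Convert thickness to cm: t = 0.919 um = 9.1900e-05 cm
Step 2: Rs = rho / t = 0.013 / 9.1900e-05
Step 3: Rs = 141.5 ohm/sq

141.5


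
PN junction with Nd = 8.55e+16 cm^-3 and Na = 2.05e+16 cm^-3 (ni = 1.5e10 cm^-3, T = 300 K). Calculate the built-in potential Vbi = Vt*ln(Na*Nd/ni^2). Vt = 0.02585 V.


Step 1: Compute Na*Nd/ni^2 = 2.05e+16 * 8.55e+16 / (1.5e10)^2 = 7.7900e+12
Step 2: ln(7.7900e+12) = 29.6839
Step 3: Vbi = 0.02585 * 29.6839 = 0.767 V

0.767


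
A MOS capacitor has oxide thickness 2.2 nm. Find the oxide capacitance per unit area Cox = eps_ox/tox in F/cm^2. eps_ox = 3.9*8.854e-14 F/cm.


Step 1: eps_ox = 3.9 * 8.854e-14 = 3.45306e-13 F/cm
Step 2: tox in cm = 2.2 nm * 1e-7 = 2.2000e-07 cm
Step 3: Cox = 3.45306e-13 / 2.2000e-07 = 1.57e-06 F/cm^2

1.57e-06


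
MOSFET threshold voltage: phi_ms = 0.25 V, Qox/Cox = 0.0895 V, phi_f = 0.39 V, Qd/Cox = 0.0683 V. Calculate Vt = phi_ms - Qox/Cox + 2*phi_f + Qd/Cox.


Step 1: Vt = phi_ms - Qox/Cox + 2*phi_f + Qd/Cox
Step 2: Vt = 0.25 - 0.0895 + 2*0.39 + 0.0683
Step 3: Vt = 0.25 - 0.0895 + 0.78 + 0.0683
Step 4: Vt = 1.0088 V

1.0088


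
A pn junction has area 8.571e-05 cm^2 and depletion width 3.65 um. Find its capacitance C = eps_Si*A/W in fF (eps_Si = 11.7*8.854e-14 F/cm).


Step 1: eps_Si = 11.7 * 8.854e-14 = 1.035918e-12 F/cm
Step 2: W in cm = 3.65 * 1e-4 = 3.65e-04 cm
Step 3: C = 1.035918e-12 * 8.571e-05 / 3.65e-04 = 2.432563e-13 F
Step 4: C = 243.26 fF

243.26


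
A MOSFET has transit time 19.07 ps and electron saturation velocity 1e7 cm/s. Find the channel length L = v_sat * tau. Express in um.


Step 1: tau in seconds = 19.07 ps * 1e-12 = 1.9070e-11 s
Step 2: L = v_sat * tau = 1e7 * 1.9070e-11 = 1.9070e-04 cm
Step 3: L in um = 1.9070e-04 * 1e4 = 1.907 um

1.907


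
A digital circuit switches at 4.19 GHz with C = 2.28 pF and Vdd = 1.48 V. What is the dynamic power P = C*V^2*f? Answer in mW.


Step 1: V^2 = 1.48^2 = 2.1904 V^2
Step 2: P = C*V^2*f = 2.28e-12 F * 2.1904 * 4.19e9 Hz
Step 3: P = 2.092532928e-02 W
Step 4: P = 20.925 mW

20.925


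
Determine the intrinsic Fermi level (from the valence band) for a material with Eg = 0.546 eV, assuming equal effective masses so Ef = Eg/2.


Step 1: For an intrinsic semiconductor, the Fermi level sits at midgap.
Step 2: Ef = Eg / 2 = 0.546 / 2 = 0.273 eV

0.273


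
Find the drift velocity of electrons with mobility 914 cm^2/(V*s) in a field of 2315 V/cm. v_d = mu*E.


Step 1: v_d = mu * E
Step 2: v_d = 914 * 2315 = 2115910
Step 3: v_d = 2.12e+06 cm/s

2.12e+06


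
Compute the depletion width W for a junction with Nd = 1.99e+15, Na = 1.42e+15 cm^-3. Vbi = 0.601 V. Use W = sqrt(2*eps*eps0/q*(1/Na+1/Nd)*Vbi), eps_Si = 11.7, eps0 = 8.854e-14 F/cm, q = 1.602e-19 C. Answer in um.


Step 1: 1/Na + 1/Nd = 1/1.42e+15 + 1/1.99e+15 = 1.20674e-15
Step 2: 2*eps*eps0/q = 2*11.7*8.854e-14/1.602e-19 = 1.293281e+07
Step 3: W^2 = 1.293281e+07 * 1.20674e-15 * 0.601 = 9.37953e-09
Step 4: W = sqrt(9.37953e-09) = 9.685e-05 cm = 0.9685 um

0.9685


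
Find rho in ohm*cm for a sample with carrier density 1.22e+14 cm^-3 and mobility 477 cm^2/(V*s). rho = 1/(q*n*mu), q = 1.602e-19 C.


Step 1: sigma = q * n * mu = 1.602e-19 * 1.22e+14 * 477 = 9.32268e-03 S/cm
Step 2: rho = 1 / sigma = 1 / 9.32268e-03 = 107.3 ohm*cm

107.3


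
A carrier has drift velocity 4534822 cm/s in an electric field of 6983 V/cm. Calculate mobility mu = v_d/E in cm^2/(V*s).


Step 1: mu = v_d / E
Step 2: mu = 4534822 / 6983
Step 3: mu = 649.41 cm^2/(V*s)

649.41


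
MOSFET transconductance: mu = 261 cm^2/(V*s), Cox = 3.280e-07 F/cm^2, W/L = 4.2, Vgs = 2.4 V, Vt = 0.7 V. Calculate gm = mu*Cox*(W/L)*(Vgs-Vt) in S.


Step 1: Vov = Vgs - Vt = 2.4 - 0.7 = 1.7 V
Step 2: gm = mu * Cox * (W/L) * Vov
Step 3: gm = 261 * 3.280e-07 * 4.2 * 1.7 = 6.11e-04 S

6.11e-04


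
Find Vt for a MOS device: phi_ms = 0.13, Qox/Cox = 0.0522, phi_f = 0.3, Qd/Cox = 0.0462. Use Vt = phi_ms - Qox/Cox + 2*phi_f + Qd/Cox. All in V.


Step 1: Vt = phi_ms - Qox/Cox + 2*phi_f + Qd/Cox
Step 2: Vt = 0.13 - 0.0522 + 2*0.3 + 0.0462
Step 3: Vt = 0.13 - 0.0522 + 0.6 + 0.0462
Step 4: Vt = 0.724 V

0.724


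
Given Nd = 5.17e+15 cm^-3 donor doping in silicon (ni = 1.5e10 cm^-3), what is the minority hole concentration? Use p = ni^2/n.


Step 1: Since Nd >> ni, n ≈ Nd = 5.17e+15 cm^-3
Step 2: p = ni^2 / n = (1.5e10)^2 / 5.17e+15
Step 3: p = 2.25e20 / 5.17e+15 = 4.35e+04 cm^-3

4.35e+04


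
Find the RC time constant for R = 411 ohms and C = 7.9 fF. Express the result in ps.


Step 1: tau = R * C
Step 2: tau = 411 * 7.9 fF = 411 * 7.9e-15 F
Step 3: tau = 3.2469e-12 s = 3.2469 ps

3.2469


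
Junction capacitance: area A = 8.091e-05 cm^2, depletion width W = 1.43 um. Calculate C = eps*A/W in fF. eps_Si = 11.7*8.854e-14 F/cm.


Step 1: eps_Si = 11.7 * 8.854e-14 = 1.035918e-12 F/cm
Step 2: W in cm = 1.43 * 1e-4 = 1.43e-04 cm
Step 3: C = 1.035918e-12 * 8.091e-05 / 1.43e-04 = 5.861268e-13 F
Step 4: C = 586.13 fF

586.13


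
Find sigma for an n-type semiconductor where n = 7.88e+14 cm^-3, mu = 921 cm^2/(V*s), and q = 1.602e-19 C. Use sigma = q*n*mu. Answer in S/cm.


Step 1: sigma = q * n * mu
Step 2: sigma = 1.602e-19 * 7.88e+14 * 921
Step 3: sigma = 1.163e-01 S/cm

1.163e-01


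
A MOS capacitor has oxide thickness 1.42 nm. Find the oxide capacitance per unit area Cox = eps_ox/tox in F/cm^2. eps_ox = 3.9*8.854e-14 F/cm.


Step 1: eps_ox = 3.9 * 8.854e-14 = 3.45306e-13 F/cm
Step 2: tox in cm = 1.42 nm * 1e-7 = 1.4200e-07 cm
Step 3: Cox = 3.45306e-13 / 1.4200e-07 = 2.43e-06 F/cm^2

2.43e-06


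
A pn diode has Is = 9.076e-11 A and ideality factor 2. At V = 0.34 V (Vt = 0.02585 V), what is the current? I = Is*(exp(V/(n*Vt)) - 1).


Step 1: V/(n*Vt) = 0.34/(2*0.02585) = 6.5764
Step 2: exp(6.5764) = 7.1795e+02
Step 3: I = 9.076e-11 * (7.1795e+02 - 1) = 6.51e-08 A

6.51e-08


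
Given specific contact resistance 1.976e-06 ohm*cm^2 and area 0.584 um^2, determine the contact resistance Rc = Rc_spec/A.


Step 1: Convert area to cm^2: 0.584 um^2 = 5.8400e-09 cm^2
Step 2: Rc = Rc_spec / A = 1.976e-06 / 5.8400e-09
Step 3: Rc = 3.38e+02 ohms

3.38e+02


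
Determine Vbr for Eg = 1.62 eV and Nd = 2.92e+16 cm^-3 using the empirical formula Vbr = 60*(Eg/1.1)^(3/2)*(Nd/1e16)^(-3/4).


Step 1: Eg/1.1 = 1.62/1.1 = 1.472727
Step 2: (Eg/1.1)^1.5 = 1.472727^1.5 = 1.787242
Step 3: (Nd/1e16)^(-0.75) = (2.92)^(-0.75) = 0.447675
Step 4: Vbr = 60 * 1.787242 * 0.447675 = 48.0 V

48.0


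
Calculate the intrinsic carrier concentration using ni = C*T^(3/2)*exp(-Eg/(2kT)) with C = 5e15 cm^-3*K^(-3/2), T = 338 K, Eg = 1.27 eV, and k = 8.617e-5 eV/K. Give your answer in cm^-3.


Step 1: Compute kT = 8.617e-5 * 338 = 0.02912546 eV
Step 2: Exponent = -Eg/(2kT) = -1.27/(2*0.02912546) = -21.80223
Step 3: T^(3/2) = 338^1.5 = 6214.05
Step 4: ni = 5e15 * 6214.05 * exp(-21.80223) = 1.06e+10 cm^-3

1.06e+10


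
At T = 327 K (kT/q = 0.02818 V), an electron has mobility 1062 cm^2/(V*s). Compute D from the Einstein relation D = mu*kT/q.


Step 1: D = mu * (kT/q)
Step 2: D = 1062 * 0.02818
Step 3: D = 29.93 cm^2/s

29.93


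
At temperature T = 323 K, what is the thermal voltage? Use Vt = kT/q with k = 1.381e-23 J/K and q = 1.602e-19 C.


Step 1: kT = 1.381e-23 * 323 = 4.46063e-21 J
Step 2: Vt = kT/q = 4.46063e-21 / 1.602e-19
Step 3: Vt = 0.02784 V

0.02784


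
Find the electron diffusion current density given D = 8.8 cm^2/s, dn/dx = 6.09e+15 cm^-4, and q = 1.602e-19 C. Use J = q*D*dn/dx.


Step 1: J = q * D * (dn/dx)
Step 2: J = 1.602e-19 * 8.8 * 6.09e+15
Step 3: J = 8.59e-03 A/cm^2

8.59e-03


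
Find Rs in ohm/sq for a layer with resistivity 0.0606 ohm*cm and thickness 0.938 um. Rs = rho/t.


Step 1: Convert thickness to cm: t = 0.938 um = 9.3800e-05 cm
Step 2: Rs = rho / t = 0.0606 / 9.3800e-05
Step 3: Rs = 646.1 ohm/sq

646.1


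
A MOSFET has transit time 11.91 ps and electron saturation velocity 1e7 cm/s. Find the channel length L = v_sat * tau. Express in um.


Step 1: tau in seconds = 11.91 ps * 1e-12 = 1.1910e-11 s
Step 2: L = v_sat * tau = 1e7 * 1.1910e-11 = 1.1910e-04 cm
Step 3: L in um = 1.1910e-04 * 1e4 = 1.191 um

1.191


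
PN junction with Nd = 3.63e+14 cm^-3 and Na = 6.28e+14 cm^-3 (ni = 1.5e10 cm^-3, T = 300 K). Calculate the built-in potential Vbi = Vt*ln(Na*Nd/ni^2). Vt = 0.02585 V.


Step 1: Compute Na*Nd/ni^2 = 6.28e+14 * 3.63e+14 / (1.5e10)^2 = 1.0132e+09
Step 2: ln(1.0132e+09) = 20.7364
Step 3: Vbi = 0.02585 * 20.7364 = 0.536 V

0.536


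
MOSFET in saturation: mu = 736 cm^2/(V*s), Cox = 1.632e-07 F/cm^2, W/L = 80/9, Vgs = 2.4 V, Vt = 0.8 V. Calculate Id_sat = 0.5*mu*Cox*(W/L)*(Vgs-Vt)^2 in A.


Step 1: Overdrive voltage Vov = Vgs - Vt = 2.4 - 0.8 = 1.6 V
Step 2: W/L = 80/9 = 8.88889
Step 3: Id = 0.5 * 736 * 1.632e-07 * 8.88889 * 1.6^2
Step 4: Id = 1.37e-03 A

1.37e-03


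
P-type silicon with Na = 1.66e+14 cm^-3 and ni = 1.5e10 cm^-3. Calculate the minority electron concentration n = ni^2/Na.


Step 1: Majority hole concentration p ≈ Na = 1.66e+14 cm^-3
Step 2: n = ni^2 / Na = (1.5e10)^2 / 1.66e+14
Step 3: n = 1.36e+06 cm^-3

1.36e+06


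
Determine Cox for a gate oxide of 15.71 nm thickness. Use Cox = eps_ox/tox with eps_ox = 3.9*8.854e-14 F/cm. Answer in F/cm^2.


Step 1: eps_ox = 3.9 * 8.854e-14 = 3.45306e-13 F/cm
Step 2: tox in cm = 15.71 nm * 1e-7 = 1.5710e-06 cm
Step 3: Cox = 3.45306e-13 / 1.5710e-06 = 2.20e-07 F/cm^2

2.20e-07


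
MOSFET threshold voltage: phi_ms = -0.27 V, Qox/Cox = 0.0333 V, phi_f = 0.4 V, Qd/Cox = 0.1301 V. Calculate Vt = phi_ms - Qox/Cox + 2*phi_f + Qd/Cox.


Step 1: Vt = phi_ms - Qox/Cox + 2*phi_f + Qd/Cox
Step 2: Vt = -0.27 - 0.0333 + 2*0.4 + 0.1301
Step 3: Vt = -0.27 - 0.0333 + 0.8 + 0.1301
Step 4: Vt = 0.6268 V

0.6268


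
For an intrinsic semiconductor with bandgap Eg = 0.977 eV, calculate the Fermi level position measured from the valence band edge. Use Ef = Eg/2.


Step 1: For an intrinsic semiconductor, the Fermi level sits at midgap.
Step 2: Ef = Eg / 2 = 0.977 / 2 = 0.4885 eV

0.4885


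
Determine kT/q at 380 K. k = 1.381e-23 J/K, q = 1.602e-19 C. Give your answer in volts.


Step 1: kT = 1.381e-23 * 380 = 5.2478e-21 J
Step 2: Vt = kT/q = 5.2478e-21 / 1.602e-19
Step 3: Vt = 0.03276 V

0.03276


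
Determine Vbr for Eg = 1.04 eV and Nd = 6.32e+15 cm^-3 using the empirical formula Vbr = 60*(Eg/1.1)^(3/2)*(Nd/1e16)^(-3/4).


Step 1: Eg/1.1 = 1.04/1.1 = 0.945455
Step 2: (Eg/1.1)^1.5 = 0.945455^1.5 = 0.919309
Step 3: (Nd/1e16)^(-0.75) = (0.632)^(-0.75) = 1.410789
Step 4: Vbr = 60 * 0.919309 * 1.410789 = 77.8 V

77.8


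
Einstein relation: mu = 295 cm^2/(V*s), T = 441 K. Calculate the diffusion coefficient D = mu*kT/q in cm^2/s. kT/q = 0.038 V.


Step 1: D = mu * (kT/q)
Step 2: D = 295 * 0.038
Step 3: D = 11.21 cm^2/s

11.21


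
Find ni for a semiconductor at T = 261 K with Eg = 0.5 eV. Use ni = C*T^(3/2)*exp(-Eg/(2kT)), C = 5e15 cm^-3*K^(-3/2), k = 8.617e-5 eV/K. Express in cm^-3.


Step 1: Compute kT = 8.617e-5 * 261 = 0.02249037 eV
Step 2: Exponent = -Eg/(2kT) = -0.5/(2*0.02249037) = -11.11587
Step 3: T^(3/2) = 261^1.5 = 4216.58
Step 4: ni = 5e15 * 4216.58 * exp(-11.11587) = 3.14e+14 cm^-3

3.14e+14


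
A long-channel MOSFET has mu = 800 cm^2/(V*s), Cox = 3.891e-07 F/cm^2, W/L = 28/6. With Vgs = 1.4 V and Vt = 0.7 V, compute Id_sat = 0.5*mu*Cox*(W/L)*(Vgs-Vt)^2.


Step 1: Overdrive voltage Vov = Vgs - Vt = 1.4 - 0.7 = 0.7 V
Step 2: W/L = 28/6 = 4.66667
Step 3: Id = 0.5 * 800 * 3.891e-07 * 4.66667 * 0.7^2
Step 4: Id = 3.56e-04 A

3.56e-04


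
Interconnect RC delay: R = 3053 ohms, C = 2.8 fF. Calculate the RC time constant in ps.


Step 1: tau = R * C
Step 2: tau = 3053 * 2.8 fF = 3053 * 2.8e-15 F
Step 3: tau = 8.5484e-12 s = 8.5484 ps

8.5484


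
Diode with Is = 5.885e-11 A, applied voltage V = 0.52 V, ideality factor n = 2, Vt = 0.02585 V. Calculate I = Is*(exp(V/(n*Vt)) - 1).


Step 1: V/(n*Vt) = 0.52/(2*0.02585) = 10.0580
Step 2: exp(10.0580) = 2.3342e+04
Step 3: I = 5.885e-11 * (2.3342e+04 - 1) = 1.37e-06 A

1.37e-06


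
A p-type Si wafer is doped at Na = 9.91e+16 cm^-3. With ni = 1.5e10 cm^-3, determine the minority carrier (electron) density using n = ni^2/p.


Step 1: Majority hole concentration p ≈ Na = 9.91e+16 cm^-3
Step 2: n = ni^2 / Na = (1.5e10)^2 / 9.91e+16
Step 3: n = 2.27e+03 cm^-3

2.27e+03


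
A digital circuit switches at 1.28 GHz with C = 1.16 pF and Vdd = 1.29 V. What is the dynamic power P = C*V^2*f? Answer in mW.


Step 1: V^2 = 1.29^2 = 1.6641 V^2
Step 2: P = C*V^2*f = 1.16e-12 F * 1.6641 * 1.28e9 Hz
Step 3: P = 2.47085568e-03 W
Step 4: P = 2.471 mW

2.471


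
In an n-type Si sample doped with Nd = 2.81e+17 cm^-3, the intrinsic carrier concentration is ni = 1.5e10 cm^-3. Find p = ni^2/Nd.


Step 1: Since Nd >> ni, n ≈ Nd = 2.81e+17 cm^-3
Step 2: p = ni^2 / n = (1.5e10)^2 / 2.81e+17
Step 3: p = 2.25e20 / 2.81e+17 = 8.01e+02 cm^-3

8.01e+02


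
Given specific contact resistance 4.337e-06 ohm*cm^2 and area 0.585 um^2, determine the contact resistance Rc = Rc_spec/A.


Step 1: Convert area to cm^2: 0.585 um^2 = 5.8500e-09 cm^2
Step 2: Rc = Rc_spec / A = 4.337e-06 / 5.8500e-09
Step 3: Rc = 7.41e+02 ohms

7.41e+02


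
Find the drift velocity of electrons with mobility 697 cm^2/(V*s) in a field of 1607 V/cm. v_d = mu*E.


Step 1: v_d = mu * E
Step 2: v_d = 697 * 1607 = 1120079
Step 3: v_d = 1.12e+06 cm/s

1.12e+06


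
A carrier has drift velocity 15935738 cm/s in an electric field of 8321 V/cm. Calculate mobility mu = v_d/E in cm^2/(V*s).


Step 1: mu = v_d / E
Step 2: mu = 15935738 / 8321
Step 3: mu = 1915.12 cm^2/(V*s)

1915.12


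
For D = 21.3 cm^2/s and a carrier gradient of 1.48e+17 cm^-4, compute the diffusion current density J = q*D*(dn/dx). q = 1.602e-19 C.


Step 1: J = q * D * (dn/dx)
Step 2: J = 1.602e-19 * 21.3 * 1.48e+17
Step 3: J = 5.05e-01 A/cm^2

5.05e-01


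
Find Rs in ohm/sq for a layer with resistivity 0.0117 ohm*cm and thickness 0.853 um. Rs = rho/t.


Step 1: Convert thickness to cm: t = 0.853 um = 8.5300e-05 cm
Step 2: Rs = rho / t = 0.0117 / 8.5300e-05
Step 3: Rs = 137.2 ohm/sq

137.2


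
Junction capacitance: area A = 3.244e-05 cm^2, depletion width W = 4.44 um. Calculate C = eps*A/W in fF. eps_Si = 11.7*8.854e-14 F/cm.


Step 1: eps_Si = 11.7 * 8.854e-14 = 1.035918e-12 F/cm
Step 2: W in cm = 4.44 * 1e-4 = 4.44e-04 cm
Step 3: C = 1.035918e-12 * 3.244e-05 / 4.44e-04 = 7.568734e-14 F
Step 4: C = 75.69 fF

75.69


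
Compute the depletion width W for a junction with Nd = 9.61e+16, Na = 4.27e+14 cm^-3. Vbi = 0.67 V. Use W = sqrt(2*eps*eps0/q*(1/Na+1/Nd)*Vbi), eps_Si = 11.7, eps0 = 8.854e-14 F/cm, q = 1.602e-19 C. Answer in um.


Step 1: 1/Na + 1/Nd = 1/4.27e+14 + 1/9.61e+16 = 2.35233e-15
Step 2: 2*eps*eps0/q = 2*11.7*8.854e-14/1.602e-19 = 1.293281e+07
Step 3: W^2 = 1.293281e+07 * 2.35233e-15 * 0.67 = 2.03829e-08
Step 4: W = sqrt(2.03829e-08) = 1.428e-04 cm = 1.428 um

1.428


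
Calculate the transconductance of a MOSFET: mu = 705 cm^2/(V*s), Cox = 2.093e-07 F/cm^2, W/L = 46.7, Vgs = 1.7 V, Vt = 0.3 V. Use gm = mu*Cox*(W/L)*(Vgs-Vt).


Step 1: Vov = Vgs - Vt = 1.7 - 0.3 = 1.4 V
Step 2: gm = mu * Cox * (W/L) * Vov
Step 3: gm = 705 * 2.093e-07 * 46.7 * 1.4 = 9.65e-03 S

9.65e-03


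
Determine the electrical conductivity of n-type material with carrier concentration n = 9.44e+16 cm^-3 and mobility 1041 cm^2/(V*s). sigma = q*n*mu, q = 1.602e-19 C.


Step 1: sigma = q * n * mu
Step 2: sigma = 1.602e-19 * 9.44e+16 * 1041
Step 3: sigma = 1.574e+01 S/cm

1.574e+01
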